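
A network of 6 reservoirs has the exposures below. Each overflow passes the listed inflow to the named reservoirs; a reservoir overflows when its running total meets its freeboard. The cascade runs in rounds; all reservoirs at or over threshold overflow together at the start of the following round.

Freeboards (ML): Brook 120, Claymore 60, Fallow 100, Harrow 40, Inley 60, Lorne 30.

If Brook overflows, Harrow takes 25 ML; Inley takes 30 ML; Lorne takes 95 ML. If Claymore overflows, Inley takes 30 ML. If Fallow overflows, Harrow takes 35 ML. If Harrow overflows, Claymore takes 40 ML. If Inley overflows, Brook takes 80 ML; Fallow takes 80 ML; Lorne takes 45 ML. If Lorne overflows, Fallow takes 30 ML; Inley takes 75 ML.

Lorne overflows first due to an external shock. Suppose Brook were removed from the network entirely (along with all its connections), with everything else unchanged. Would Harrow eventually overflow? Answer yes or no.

With Brook removed:
Round 1 — Lorne overflows (initial).
  Fallow: +30 → 30 < 100
  Inley: +75 → 75 ≥ 60
Round 2 — Inley overflows.
  Fallow: +80 → 110 ≥ 100
Round 3 — Fallow overflows.
  Harrow: +35 → 35 < 40
No further overflows.

no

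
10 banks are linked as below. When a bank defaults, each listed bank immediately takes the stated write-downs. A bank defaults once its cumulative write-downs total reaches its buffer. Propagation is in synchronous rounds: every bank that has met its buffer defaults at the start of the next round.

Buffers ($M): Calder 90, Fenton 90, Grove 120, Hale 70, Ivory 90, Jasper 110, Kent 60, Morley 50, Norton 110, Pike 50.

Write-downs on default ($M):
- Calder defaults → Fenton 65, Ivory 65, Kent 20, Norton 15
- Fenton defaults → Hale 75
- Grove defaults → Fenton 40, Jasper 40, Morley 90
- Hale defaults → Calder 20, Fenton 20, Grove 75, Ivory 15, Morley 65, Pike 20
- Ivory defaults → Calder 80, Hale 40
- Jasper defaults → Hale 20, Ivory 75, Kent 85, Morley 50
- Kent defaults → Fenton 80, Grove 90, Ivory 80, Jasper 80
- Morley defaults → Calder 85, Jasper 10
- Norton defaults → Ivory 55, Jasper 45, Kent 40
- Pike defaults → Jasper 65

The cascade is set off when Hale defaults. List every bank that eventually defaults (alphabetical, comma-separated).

Round 1 — Hale defaults (initial).
  Calder: +20 → 20 < 90
  Fenton: +20 → 20 < 90
  Grove: +75 → 75 < 120
  Ivory: +15 → 15 < 90
  Morley: +65 → 65 ≥ 50
  Pike: +20 → 20 < 50
Round 2 — Morley defaults.
  Calder: +85 → 105 ≥ 90
  Jasper: +10 → 10 < 110
Round 3 — Calder defaults.
  Fenton: +65 → 85 < 90
  Ivory: +65 → 80 < 90
  Kent: +20 → 20 < 60
  Norton: +15 → 15 < 110
No further defaults.

Calder, Hale, Morley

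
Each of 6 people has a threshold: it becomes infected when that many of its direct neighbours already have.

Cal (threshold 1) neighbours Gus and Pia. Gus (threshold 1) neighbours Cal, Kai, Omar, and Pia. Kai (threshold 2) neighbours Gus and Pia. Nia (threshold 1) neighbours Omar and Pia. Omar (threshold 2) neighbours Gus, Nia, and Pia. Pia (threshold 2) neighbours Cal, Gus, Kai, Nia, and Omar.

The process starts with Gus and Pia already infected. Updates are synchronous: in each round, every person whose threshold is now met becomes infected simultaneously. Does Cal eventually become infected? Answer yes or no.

yes

Round 1 — Gus, Pia become infected (initial).
Round 2 — checking thresholds:
  Cal: 2 of 2 neighbours ≥ 1, becomes infected.
  Kai: 2 of 2 neighbours ≥ 2, becomes infected.
  Nia: 1 of 2 neighbours ≥ 1, becomes infected.
  Omar: 2 of 3 neighbours ≥ 2, becomes infected.
Round 3 — no new infections; cascade stops.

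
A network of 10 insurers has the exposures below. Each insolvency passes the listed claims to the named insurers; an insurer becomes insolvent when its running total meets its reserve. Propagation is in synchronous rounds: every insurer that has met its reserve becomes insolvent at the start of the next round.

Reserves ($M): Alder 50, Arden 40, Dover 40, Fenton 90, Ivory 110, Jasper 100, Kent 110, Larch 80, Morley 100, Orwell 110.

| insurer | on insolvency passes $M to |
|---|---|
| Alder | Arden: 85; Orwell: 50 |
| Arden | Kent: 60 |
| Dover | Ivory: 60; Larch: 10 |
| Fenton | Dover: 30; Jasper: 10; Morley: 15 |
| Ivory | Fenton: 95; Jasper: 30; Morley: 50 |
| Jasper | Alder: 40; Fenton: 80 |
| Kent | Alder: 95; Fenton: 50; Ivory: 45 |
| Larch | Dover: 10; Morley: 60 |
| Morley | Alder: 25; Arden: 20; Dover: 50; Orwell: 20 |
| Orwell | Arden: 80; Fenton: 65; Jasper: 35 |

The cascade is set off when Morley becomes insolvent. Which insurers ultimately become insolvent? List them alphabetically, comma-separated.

Round 1 — Morley becomes insolvent (initial).
  Alder: +25 → 25 < 50
  Arden: +20 → 20 < 40
  Dover: +50 → 50 ≥ 40
  Orwell: +20 → 20 < 110
Round 2 — Dover becomes insolvent.
  Ivory: +60 → 60 < 110
  Larch: +10 → 10 < 80
No further insolvencies.

Dover, Morley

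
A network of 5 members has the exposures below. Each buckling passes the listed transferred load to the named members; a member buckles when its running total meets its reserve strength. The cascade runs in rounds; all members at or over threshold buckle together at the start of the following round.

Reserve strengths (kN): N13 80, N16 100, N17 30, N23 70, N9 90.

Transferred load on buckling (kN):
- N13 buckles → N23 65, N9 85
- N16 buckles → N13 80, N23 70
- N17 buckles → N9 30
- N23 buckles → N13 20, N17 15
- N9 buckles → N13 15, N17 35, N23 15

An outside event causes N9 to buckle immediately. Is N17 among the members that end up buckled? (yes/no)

Round 1 — N9 buckles (initial).
  N13: +15 → 15 < 80
  N17: +35 → 35 ≥ 30
  N23: +15 → 15 < 70
Round 2 — N17 buckles.
No further bucklings.

yes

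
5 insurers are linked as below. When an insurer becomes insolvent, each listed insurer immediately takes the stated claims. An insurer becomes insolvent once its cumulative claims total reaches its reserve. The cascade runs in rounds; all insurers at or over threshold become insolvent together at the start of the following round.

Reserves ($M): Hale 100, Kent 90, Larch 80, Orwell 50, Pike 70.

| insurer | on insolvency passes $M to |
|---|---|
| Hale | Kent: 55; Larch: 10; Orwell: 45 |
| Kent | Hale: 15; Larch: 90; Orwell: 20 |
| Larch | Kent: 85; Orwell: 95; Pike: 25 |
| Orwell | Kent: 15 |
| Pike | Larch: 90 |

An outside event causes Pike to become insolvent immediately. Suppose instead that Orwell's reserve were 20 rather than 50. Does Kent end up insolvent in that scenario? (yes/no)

With Orwell's reserve at 20:
Round 1 — Pike becomes insolvent (initial).
  Larch: +90 → 90 ≥ 80
Round 2 — Larch becomes insolvent.
  Kent: +85 → 85 < 90
  Orwell: +95 → 95 ≥ 20
Round 3 — Orwell becomes insolvent.
  Kent: +15 → 100 ≥ 90
Round 4 — Kent becomes insolvent.
  Hale: +15 → 15 < 100
No further insolvencies.

yes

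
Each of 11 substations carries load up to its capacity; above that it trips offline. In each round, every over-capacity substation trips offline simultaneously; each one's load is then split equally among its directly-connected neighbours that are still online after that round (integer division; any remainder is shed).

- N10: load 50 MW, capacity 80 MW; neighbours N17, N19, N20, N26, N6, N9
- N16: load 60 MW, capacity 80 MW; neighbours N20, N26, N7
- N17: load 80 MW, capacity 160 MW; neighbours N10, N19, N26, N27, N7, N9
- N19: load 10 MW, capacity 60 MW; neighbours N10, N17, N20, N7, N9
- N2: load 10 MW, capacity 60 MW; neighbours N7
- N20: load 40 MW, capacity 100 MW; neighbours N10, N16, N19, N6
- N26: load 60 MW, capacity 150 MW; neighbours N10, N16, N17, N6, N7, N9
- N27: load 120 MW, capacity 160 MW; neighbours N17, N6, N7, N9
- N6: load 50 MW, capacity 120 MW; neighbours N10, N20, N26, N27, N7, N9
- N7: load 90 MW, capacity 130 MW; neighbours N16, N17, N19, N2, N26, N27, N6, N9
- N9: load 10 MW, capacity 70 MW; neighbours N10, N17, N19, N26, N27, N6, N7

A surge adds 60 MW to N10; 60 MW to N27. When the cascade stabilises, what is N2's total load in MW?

32

Round 1 — N10 at 110 > 80; N27 at 180 > 160. N10, N27 trip offline.
  N10 sheds 110 MW to N17, N19, N20, N26, N6, N9: 18 each (2 lost).
    N17: 80+18 = 98 ≤ 160
    N19: 10+18 = 28 ≤ 60
    N20: 40+18 = 58 ≤ 100
    N26: 60+18 = 78 ≤ 150
    N6: 50+18 = 68 ≤ 120
    N9: 10+18 = 28 ≤ 70
  N27 sheds 180 MW to N17, N6, N7, N9: 45 each.
    N17: 98+45 = 143 ≤ 160
    N6: 68+45 = 113 ≤ 120
    N7: 90+45 = 135 > 130
    N9: 28+45 = 73 > 70
Round 2 — N7, N9 trip offline.
  N7 sheds 135 MW to N16, N17, N19, N2, N26, N6: 22 each (3 lost).
    N16: 60+22 = 82 > 80
    N17: 143+22 = 165 > 160
    N19: 28+22 = 50 ≤ 60
    N2: 10+22 = 32 ≤ 60
    N26: 78+22 = 100 ≤ 150
    N6: 113+22 = 135 > 120
  N9 sheds 73 MW to N17, N19, N26, N6: 18 each (1 lost).
    N17: 165+18 = 183 > 160
    N19: 50+18 = 68 > 60
    N26: 100+18 = 118 ≤ 150
    N6: 135+18 = 153 > 120
Round 3 — N16, N17, N19, N6 trip offline.
  N16 sheds 82 MW to N20, N26: 41 each.
    N20: 58+41 = 99 ≤ 100
    N26: 118+41 = 159 > 150
  N17 sheds 183 MW to N26: 183 each.
    N26: 159+183 = 342 > 150
  N19 sheds 68 MW to N20: 68 each.
    N20: 99+68 = 167 > 100
  N6 sheds 153 MW to N20, N26: 76 each (1 lost).
    N20: 167+76 = 243 > 100
    N26: 342+76 = 418 > 150
Round 4 — N20, N26 trip offline.
  N20 sheds 243 MW: no online neighbours, lost.
  N26 sheds 418 MW: no online neighbours, lost.
No further trips.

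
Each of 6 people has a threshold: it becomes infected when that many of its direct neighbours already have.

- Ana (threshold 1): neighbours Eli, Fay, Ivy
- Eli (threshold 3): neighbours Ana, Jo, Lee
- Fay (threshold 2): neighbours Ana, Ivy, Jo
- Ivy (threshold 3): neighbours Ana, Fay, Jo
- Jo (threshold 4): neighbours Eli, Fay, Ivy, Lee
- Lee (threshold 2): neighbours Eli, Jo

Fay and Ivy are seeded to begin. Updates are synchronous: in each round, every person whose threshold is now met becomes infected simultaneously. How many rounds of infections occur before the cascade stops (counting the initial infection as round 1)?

Round 1 — Fay, Ivy become infected (initial).
Round 2 — checking thresholds:
  Ana: 2 of 3 neighbours ≥ 1, becomes infected.
  Jo: 2 of 4 neighbours < 4, holds.
Round 3 — no new infections; cascade stops.

2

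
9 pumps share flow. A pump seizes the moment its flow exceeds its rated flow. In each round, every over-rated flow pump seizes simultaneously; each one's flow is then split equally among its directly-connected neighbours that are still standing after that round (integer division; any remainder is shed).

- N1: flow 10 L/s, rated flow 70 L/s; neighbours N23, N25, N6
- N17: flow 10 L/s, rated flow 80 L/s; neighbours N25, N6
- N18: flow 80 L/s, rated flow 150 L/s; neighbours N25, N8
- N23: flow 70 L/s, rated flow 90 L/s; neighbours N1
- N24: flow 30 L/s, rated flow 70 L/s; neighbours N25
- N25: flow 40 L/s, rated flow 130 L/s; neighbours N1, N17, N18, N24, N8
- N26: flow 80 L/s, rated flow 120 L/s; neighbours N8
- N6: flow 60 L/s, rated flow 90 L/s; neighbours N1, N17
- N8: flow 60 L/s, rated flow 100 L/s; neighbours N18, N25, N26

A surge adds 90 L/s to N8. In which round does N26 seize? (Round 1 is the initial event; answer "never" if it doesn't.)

Round 1 — N8 at 150 > 100. N8 seizes.
  N8 sheds 150 L/s to N18, N25, N26: 50 each.
    N18: 80+50 = 130 ≤ 150
    N25: 40+50 = 90 ≤ 130
    N26: 80+50 = 130 > 120
Round 2 — N26 seizes.
  N26 sheds 130 L/s: no online neighbours, lost.
No further seizures.

2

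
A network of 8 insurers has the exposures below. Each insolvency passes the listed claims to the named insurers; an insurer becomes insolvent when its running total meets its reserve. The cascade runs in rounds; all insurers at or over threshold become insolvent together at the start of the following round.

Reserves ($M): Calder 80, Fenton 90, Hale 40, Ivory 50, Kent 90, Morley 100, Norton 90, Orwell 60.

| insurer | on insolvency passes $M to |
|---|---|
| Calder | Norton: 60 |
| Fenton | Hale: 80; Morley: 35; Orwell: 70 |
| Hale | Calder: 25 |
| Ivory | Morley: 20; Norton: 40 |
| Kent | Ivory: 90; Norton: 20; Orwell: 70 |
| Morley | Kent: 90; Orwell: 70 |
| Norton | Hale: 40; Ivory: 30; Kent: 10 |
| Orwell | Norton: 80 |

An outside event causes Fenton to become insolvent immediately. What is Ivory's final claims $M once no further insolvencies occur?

0

Round 1 — Fenton becomes insolvent (initial).
  Hale: +80 → 80 ≥ 40
  Morley: +35 → 35 < 100
  Orwell: +70 → 70 ≥ 60
Round 2 — Hale, Orwell become insolvent.
  Calder: +25 → 25 < 80
  Norton: +80 → 80 < 90
No further insolvencies.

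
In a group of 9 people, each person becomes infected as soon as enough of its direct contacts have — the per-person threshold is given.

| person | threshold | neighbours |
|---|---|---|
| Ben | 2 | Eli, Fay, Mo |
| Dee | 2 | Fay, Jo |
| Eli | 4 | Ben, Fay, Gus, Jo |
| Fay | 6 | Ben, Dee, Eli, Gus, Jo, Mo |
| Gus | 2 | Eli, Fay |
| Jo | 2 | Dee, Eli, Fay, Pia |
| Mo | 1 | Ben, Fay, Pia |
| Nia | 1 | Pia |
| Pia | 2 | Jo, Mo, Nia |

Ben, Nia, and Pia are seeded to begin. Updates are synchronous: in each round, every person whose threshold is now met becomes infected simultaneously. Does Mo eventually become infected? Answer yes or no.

Round 1 — Ben, Nia, Pia become infected (initial).
Round 2 — checking thresholds:
  Eli: 1 of 4 neighbours < 4, below threshold.
  Fay: 1 of 6 neighbours < 6, below threshold.
  Jo: 1 of 4 neighbours < 2, below threshold.
  Mo: 2 of 3 neighbours ≥ 1, becomes infected.
Round 3 — no new infections; cascade stops.

yes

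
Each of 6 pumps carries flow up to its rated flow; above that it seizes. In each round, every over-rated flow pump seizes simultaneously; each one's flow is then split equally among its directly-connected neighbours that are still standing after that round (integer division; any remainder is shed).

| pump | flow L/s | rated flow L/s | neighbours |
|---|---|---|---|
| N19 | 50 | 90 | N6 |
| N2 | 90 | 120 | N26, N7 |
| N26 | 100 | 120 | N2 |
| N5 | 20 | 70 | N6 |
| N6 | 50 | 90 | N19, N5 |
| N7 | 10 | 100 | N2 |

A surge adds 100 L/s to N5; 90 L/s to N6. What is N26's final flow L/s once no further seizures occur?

Round 1 — N5 at 120 > 70; N6 at 140 > 90. N5, N6 seize.
  N5 sheds 120 L/s: no online neighbours, lost.
  N6 sheds 140 L/s to N19: 140 each.
    N19: 50+140 = 190 > 90
Round 2 — N19 seizes.
  N19 sheds 190 L/s: no online neighbours, lost.
No further seizures.

100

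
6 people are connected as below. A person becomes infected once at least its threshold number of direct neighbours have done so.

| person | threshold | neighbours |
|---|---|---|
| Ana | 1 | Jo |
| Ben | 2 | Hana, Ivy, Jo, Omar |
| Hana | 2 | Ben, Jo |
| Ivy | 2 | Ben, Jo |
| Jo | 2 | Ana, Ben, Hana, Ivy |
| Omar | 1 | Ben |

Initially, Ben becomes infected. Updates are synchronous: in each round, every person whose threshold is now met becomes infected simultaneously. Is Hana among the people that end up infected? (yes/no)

Round 1 — Ben becomes infected (initial).
Round 2 — checking thresholds:
  Hana: 1 of 2 neighbours < 2, holds.
  Ivy: 1 of 2 neighbours < 2, holds.
  Jo: 1 of 4 neighbours < 2, holds.
  Omar: 1 of 1 neighbours ≥ 1, becomes infected.
Round 3 — no new infections; cascade stops.

no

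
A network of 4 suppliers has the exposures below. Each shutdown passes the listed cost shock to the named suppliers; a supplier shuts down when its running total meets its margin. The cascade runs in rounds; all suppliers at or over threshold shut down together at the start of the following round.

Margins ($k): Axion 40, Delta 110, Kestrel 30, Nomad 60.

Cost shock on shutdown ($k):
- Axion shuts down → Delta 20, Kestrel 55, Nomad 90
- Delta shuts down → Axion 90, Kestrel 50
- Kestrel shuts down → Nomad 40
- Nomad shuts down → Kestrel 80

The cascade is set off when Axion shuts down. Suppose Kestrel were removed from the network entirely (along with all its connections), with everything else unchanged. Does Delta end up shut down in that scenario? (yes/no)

With Kestrel removed:
Round 1 — Axion shuts down (initial).
  Delta: +20 → 20 < 110
  Nomad: +90 → 90 ≥ 60
Round 2 — Nomad shuts down.
No further shutdowns.

no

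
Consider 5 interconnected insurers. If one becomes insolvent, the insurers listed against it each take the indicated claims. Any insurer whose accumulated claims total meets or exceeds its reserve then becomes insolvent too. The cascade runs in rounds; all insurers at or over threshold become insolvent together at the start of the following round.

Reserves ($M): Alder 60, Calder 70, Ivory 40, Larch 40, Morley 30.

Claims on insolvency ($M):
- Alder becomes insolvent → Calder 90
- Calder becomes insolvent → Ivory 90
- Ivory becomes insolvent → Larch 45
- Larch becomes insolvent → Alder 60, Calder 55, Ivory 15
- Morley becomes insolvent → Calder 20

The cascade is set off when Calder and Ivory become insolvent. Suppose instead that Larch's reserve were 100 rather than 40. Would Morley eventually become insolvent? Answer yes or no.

no

With Larch's reserve at 100:
Round 1 — Calder, Ivory become insolvent (initial).
  Larch: +45 → 45 < 100
No further insolvencies.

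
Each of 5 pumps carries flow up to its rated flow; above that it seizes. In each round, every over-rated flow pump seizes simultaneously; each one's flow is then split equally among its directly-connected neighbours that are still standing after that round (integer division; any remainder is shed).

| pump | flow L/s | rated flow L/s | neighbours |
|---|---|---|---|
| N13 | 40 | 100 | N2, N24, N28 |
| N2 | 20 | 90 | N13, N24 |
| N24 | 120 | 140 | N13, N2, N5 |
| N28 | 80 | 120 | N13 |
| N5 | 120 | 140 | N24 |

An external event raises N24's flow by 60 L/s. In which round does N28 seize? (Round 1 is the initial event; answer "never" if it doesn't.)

Round 1 — N24 at 180 > 140. N24 seizes.
  N24 sheds 180 L/s to N13, N2, N5: 60 each.
    N13: 40+60 = 100 ≤ 100
    N2: 20+60 = 80 ≤ 90
    N5: 120+60 = 180 > 140
Round 2 — N5 seizes.
  N5 sheds 180 L/s: no online neighbours, lost.
No further seizures.

never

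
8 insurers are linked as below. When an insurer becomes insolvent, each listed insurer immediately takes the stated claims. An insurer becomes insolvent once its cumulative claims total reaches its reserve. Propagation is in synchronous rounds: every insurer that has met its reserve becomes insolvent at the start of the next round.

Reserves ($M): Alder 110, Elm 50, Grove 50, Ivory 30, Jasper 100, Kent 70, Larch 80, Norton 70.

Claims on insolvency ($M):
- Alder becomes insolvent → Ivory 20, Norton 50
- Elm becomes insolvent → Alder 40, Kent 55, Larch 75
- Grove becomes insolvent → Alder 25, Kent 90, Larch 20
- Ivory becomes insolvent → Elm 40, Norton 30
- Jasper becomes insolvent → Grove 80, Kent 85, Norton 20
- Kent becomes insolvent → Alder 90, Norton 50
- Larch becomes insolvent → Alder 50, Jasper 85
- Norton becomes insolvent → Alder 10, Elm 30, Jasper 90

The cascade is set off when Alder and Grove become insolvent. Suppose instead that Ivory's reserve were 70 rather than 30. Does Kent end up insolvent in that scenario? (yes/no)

With Ivory's reserve at 70:
Round 1 — Alder, Grove become insolvent (initial).
  Ivory: +20 → 20 < 70
  Kent: +90 → 90 ≥ 70
  Larch: +20 → 20 < 80
  Norton: +50 → 50 < 70
Round 2 — Kent becomes insolvent.
  Norton: +50 → 100 ≥ 70
Round 3 — Norton becomes insolvent.
  Elm: +30 → 30 < 50
  Jasper: +90 → 90 < 100
No further insolvencies.

yes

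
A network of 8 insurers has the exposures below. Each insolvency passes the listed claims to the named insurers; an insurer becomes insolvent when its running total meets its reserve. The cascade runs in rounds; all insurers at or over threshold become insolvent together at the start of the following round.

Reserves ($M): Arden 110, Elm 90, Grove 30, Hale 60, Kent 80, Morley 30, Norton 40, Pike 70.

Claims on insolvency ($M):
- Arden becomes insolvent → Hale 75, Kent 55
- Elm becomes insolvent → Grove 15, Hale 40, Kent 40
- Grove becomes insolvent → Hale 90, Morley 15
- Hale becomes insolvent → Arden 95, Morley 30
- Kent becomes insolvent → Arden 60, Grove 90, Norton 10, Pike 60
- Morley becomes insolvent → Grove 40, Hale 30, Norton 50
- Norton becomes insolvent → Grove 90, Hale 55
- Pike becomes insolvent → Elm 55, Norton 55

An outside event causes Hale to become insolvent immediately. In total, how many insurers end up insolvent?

Round 1 — Hale becomes insolvent (initial).
  Arden: +95 → 95 < 110
  Morley: +30 → 30 ≥ 30
Round 2 — Morley becomes insolvent.
  Grove: +40 → 40 ≥ 30
  Norton: +50 → 50 ≥ 40
Round 3 — Grove, Norton become insolvent.
No further insolvencies.

4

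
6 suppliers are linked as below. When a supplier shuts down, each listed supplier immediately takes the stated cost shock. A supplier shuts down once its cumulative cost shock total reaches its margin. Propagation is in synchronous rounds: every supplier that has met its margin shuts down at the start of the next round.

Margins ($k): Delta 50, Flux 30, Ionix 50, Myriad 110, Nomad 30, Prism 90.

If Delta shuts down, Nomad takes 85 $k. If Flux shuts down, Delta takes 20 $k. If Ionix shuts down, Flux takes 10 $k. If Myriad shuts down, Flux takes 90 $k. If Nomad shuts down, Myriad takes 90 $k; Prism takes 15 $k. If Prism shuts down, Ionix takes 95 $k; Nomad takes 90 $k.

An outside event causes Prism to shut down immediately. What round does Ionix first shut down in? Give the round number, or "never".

2

Round 1 — Prism shuts down (initial).
  Ionix: +95 → 95 ≥ 50
  Nomad: +90 → 90 ≥ 30
Round 2 — Ionix, Nomad shut down.
  Flux: +10 → 10 < 30
  Myriad: +90 → 90 < 110
No further shutdowns.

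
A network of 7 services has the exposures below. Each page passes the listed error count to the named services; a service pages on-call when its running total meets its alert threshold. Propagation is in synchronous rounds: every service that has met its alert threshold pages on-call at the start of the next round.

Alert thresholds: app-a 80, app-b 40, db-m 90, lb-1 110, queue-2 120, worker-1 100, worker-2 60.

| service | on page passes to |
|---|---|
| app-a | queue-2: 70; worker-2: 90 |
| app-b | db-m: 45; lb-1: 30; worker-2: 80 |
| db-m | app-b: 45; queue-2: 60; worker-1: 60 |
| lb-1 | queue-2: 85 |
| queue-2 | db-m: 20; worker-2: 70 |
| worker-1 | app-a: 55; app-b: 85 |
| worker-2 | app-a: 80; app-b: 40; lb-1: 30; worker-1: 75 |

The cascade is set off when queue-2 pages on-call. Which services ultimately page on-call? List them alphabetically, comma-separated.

app-a, app-b, queue-2, worker-2

Round 1 — queue-2 pages on-call (initial).
  db-m: +20 → 20 < 90
  worker-2: +70 → 70 ≥ 60
Round 2 — worker-2 pages on-call.
  app-a: +80 → 80 ≥ 80
  app-b: +40 → 40 ≥ 40
  lb-1: +30 → 30 < 110
  worker-1: +75 → 75 < 100
Round 3 — app-a, app-b page on-call.
  db-m: +45 → 65 < 90
  lb-1: +30 → 60 < 110
No further pages.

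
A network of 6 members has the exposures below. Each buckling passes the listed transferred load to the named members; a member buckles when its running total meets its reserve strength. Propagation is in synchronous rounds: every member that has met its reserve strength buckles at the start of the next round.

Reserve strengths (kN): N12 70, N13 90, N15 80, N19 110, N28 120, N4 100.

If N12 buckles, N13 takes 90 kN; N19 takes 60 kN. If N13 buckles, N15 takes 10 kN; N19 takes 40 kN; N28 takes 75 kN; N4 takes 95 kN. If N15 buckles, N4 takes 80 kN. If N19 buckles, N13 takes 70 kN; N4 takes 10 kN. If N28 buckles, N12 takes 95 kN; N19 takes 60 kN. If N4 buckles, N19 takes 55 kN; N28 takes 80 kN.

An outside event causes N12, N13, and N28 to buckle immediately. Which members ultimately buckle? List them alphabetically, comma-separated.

Round 1 — N12, N13, N28 buckle (initial).
  N15: +10 → 10 < 80
  N19: +60+40+60 → 160 ≥ 110
  N4: +95 → 95 < 100
Round 2 — N19 buckles.
  N4: +10 → 105 ≥ 100
Round 3 — N4 buckles.
No further bucklings.

N12, N13, N19, N28, N4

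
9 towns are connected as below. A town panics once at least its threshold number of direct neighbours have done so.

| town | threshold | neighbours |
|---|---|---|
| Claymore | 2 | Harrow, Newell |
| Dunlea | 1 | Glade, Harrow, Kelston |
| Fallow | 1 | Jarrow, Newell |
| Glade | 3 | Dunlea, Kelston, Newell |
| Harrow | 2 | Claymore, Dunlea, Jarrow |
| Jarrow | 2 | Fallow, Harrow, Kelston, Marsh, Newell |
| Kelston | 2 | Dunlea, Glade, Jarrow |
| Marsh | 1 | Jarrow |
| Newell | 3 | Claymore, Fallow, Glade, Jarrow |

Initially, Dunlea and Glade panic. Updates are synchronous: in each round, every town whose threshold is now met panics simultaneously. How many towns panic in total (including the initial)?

Round 1 — Dunlea, Glade panic (initial).
Round 2 — checking thresholds:
  Harrow: 1 of 3 neighbours < 2, holds.
  Kelston: 2 of 3 neighbours ≥ 2, panics.
  Newell: 1 of 4 neighbours < 3, holds.
Round 3 — no new panics; cascade stops.

3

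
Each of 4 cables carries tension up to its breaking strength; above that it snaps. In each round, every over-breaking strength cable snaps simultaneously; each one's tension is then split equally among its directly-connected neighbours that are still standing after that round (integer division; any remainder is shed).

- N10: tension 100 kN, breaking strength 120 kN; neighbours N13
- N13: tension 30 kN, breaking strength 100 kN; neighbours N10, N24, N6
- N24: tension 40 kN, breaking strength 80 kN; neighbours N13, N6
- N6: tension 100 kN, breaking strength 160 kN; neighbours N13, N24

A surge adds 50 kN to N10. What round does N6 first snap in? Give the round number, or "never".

3

Round 1 — N10 at 150 > 120. N10 snaps.
  N10 sheds 150 kN to N13: 150 each.
    N13: 30+150 = 180 > 100
Round 2 — N13 snaps.
  N13 sheds 180 kN to N24, N6: 90 each.
    N24: 40+90 = 130 > 80
    N6: 100+90 = 190 > 160
Round 3 — N24, N6 snap.
  N24 sheds 130 kN: no online neighbours, lost.
  N6 sheds 190 kN: no online neighbours, lost.
No further breaks.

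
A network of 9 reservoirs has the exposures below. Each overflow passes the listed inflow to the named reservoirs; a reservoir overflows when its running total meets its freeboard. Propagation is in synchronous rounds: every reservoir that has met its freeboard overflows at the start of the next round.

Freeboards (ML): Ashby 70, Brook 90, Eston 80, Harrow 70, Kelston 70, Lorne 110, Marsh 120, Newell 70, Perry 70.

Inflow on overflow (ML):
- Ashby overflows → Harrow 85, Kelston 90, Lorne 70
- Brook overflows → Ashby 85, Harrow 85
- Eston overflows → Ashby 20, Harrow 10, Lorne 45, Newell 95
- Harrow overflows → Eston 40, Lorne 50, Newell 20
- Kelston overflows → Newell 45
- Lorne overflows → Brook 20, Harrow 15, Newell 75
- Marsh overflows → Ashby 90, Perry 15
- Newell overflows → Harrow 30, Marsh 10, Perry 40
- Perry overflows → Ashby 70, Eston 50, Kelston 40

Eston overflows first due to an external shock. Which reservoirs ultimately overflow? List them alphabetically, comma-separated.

Eston, Newell

Round 1 — Eston overflows (initial).
  Ashby: +20 → 20 < 70
  Harrow: +10 → 10 < 70
  Lorne: +45 → 45 < 110
  Newell: +95 → 95 ≥ 70
Round 2 — Newell overflows.
  Harrow: +30 → 40 < 70
  Marsh: +10 → 10 < 120
  Perry: +40 → 40 < 70
No further overflows.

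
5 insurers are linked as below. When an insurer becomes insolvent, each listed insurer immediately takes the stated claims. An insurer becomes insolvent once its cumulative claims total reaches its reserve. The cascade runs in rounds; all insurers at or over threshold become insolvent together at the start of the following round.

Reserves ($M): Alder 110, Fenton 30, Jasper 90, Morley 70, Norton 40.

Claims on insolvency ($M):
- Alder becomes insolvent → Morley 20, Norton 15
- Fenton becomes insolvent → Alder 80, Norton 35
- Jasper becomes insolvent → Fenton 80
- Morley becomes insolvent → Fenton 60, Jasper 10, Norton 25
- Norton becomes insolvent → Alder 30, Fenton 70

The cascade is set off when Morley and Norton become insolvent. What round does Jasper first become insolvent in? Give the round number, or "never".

never

Round 1 — Morley, Norton become insolvent (initial).
  Alder: +30 → 30 < 110
  Fenton: +60+70 → 130 ≥ 30
  Jasper: +10 → 10 < 90
Round 2 — Fenton becomes insolvent.
  Alder: +80 → 110 ≥ 110
Round 3 — Alder becomes insolvent.
No further insolvencies.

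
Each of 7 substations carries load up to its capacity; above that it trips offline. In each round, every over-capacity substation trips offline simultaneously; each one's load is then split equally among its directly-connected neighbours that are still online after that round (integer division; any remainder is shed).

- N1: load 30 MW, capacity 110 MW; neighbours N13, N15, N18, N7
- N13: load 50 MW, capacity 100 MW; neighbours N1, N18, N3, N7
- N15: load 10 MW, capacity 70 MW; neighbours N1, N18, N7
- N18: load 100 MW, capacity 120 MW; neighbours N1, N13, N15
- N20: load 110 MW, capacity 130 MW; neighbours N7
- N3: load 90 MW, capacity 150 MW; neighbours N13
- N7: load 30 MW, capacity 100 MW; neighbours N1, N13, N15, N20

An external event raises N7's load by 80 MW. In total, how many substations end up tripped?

2

Round 1 — N7 at 110 > 100. N7 trips offline.
  N7 sheds 110 MW to N1, N13, N15, N20: 27 each (2 lost).
    N1: 30+27 = 57 ≤ 110
    N13: 50+27 = 77 ≤ 100
    N15: 10+27 = 37 ≤ 70
    N20: 110+27 = 137 > 130
Round 2 — N20 trips offline.
  N20 sheds 137 MW: no online neighbours, lost.
No further trips.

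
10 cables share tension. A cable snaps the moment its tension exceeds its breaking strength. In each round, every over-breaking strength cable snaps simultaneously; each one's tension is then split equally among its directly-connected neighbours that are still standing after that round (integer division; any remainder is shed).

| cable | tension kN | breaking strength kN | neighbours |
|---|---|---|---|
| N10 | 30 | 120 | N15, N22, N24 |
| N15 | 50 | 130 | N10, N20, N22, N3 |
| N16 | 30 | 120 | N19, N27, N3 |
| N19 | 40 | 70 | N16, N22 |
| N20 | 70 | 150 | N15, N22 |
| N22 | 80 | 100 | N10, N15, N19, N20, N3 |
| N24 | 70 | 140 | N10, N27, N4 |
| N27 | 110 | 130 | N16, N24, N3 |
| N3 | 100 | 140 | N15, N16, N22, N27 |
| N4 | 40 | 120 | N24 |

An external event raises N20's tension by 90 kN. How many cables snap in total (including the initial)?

10

Round 1 — N20 at 160 > 150. N20 snaps.
  N20 sheds 160 kN to N15, N22: 80 each.
    N15: 50+80 = 130 ≤ 130
    N22: 80+80 = 160 > 100
Round 2 — N22 snaps.
  N22 sheds 160 kN to N10, N15, N19, N3: 40 each.
    N10: 30+40 = 70 ≤ 120
    N15: 130+40 = 170 > 130
    N19: 40+40 = 80 > 70
    N3: 100+40 = 140 ≤ 140
Round 3 — N15, N19 snap.
  N15 sheds 170 kN to N10, N3: 85 each.
    N10: 70+85 = 155 > 120
    N3: 140+85 = 225 > 140
  N19 sheds 80 kN to N16: 80 each.
    N16: 30+80 = 110 ≤ 120
Round 4 — N10, N3 snap.
  N10 sheds 155 kN to N24: 155 each.
    N24: 70+155 = 225 > 140
  N3 sheds 225 kN to N16, N27: 112 each (1 lost).
    N16: 110+112 = 222 > 120
    N27: 110+112 = 222 > 130
Round 5 — N16, N24, N27 snap.
  N16 sheds 222 kN: no online neighbours, lost.
  N24 sheds 225 kN to N4: 225 each.
    N4: 40+225 = 265 > 120
  N27 sheds 222 kN: no online neighbours, lost.
Round 6 — N4 snaps.
  N4 sheds 265 kN: no online neighbours, lost.
No further breaks.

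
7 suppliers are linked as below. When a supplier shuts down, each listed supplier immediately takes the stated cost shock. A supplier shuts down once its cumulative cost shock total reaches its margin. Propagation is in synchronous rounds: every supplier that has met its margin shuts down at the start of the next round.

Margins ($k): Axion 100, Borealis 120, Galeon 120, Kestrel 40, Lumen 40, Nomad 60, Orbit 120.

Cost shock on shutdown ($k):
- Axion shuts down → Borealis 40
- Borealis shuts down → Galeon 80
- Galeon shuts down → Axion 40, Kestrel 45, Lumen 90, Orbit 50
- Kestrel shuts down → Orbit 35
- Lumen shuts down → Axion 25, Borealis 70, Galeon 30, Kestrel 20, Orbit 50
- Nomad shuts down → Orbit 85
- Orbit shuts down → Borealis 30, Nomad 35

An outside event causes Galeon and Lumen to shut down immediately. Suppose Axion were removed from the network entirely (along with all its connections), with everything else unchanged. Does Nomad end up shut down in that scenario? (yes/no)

With Axion removed:
Round 1 — Galeon, Lumen shut down (initial).
  Borealis: +70 → 70 < 120
  Kestrel: +45+20 → 65 ≥ 40
  Orbit: +50+50 → 100 < 120
Round 2 — Kestrel shuts down.
  Orbit: +35 → 135 ≥ 120
Round 3 — Orbit shuts down.
  Borealis: +30 → 100 < 120
  Nomad: +35 → 35 < 60
No further shutdowns.

no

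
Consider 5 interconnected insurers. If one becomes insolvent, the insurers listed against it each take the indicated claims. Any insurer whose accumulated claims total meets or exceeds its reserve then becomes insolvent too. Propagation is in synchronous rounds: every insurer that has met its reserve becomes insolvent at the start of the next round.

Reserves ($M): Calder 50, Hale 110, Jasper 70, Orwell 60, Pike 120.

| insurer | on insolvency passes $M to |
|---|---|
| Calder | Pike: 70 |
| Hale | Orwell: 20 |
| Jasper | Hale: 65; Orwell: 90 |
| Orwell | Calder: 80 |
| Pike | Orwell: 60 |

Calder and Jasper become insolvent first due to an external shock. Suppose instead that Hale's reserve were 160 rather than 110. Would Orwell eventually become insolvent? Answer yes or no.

yes

With Hale's reserve at 160:
Round 1 — Calder, Jasper become insolvent (initial).
  Hale: +65 → 65 < 160
  Orwell: +90 → 90 ≥ 60
  Pike: +70 → 70 < 120
Round 2 — Orwell becomes insolvent.
No further insolvencies.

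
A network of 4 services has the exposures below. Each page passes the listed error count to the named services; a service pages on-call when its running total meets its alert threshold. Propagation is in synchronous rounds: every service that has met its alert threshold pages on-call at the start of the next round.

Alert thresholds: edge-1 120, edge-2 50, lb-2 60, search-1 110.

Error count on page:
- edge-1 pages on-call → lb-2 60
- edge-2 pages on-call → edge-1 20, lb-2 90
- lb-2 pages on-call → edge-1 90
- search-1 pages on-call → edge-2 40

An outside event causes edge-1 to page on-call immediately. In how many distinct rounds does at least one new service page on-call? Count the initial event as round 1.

2

Round 1 — edge-1 pages on-call (initial).
  lb-2: +60 → 60 ≥ 60
Round 2 — lb-2 pages on-call.
No further pages.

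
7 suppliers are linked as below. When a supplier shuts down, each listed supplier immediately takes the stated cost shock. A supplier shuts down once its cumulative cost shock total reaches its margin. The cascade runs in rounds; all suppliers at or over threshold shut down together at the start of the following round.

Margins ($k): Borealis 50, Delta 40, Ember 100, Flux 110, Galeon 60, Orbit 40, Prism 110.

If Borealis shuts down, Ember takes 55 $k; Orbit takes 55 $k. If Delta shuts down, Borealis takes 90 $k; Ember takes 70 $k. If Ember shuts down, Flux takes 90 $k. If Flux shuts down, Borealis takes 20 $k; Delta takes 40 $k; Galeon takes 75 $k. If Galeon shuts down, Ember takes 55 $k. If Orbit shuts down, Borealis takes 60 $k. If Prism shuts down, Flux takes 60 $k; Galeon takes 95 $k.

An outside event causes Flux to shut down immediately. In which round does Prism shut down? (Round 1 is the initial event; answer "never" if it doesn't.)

Round 1 — Flux shuts down (initial).
  Borealis: +20 → 20 < 50
  Delta: +40 → 40 ≥ 40
  Galeon: +75 → 75 ≥ 60
Round 2 — Delta, Galeon shut down.
  Borealis: +90 → 110 ≥ 50
  Ember: +70+55 → 125 ≥ 100
Round 3 — Borealis, Ember shut down.
  Orbit: +55 → 55 ≥ 40
Round 4 — Orbit shuts down.
No further shutdowns.

never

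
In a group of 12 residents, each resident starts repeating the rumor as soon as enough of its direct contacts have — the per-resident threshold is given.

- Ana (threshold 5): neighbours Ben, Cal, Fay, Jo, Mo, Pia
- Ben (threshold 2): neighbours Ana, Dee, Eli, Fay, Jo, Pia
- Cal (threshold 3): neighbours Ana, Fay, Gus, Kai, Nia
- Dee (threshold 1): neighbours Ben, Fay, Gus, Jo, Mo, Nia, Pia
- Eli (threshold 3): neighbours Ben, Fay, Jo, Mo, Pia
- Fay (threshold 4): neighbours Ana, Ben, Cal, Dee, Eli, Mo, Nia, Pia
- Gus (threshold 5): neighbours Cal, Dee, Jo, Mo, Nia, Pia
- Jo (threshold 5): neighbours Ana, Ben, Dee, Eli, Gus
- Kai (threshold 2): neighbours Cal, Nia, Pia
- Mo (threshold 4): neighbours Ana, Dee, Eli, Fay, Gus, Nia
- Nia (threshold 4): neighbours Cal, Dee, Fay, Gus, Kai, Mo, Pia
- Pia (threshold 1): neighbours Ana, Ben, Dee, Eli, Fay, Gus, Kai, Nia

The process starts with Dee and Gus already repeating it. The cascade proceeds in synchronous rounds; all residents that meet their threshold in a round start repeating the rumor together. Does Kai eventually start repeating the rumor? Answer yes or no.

Round 1 — Dee, Gus start repeating the rumor (initial).
Round 2 — checking thresholds:
  Ben: 1 of 6 neighbours < 2, below threshold.
  Cal: 1 of 5 neighbours < 3, below threshold.
  Fay: 1 of 8 neighbours < 4, below threshold.
  Jo: 2 of 5 neighbours < 5, below threshold.
  Mo: 2 of 6 neighbours < 4, below threshold.
  Nia: 2 of 7 neighbours < 4, below threshold.
  Pia: 2 of 8 neighbours ≥ 1, starts repeating the rumor.
Round 3 — checking thresholds:
  Ana: 1 of 6 neighbours < 5, below threshold.
  Ben: 2 of 6 neighbours ≥ 2, starts repeating the rumor.
  Cal: 1 of 5 neighbours < 3, below threshold.
  Eli: 1 of 5 neighbours < 3, below threshold.
  Fay: 2 of 8 neighbours < 4, below threshold.
  Jo: 2 of 5 neighbours < 5, below threshold.
  Kai: 1 of 3 neighbours < 2, below threshold.
  Mo: 2 of 6 neighbours < 4, below threshold.
  Nia: 3 of 7 neighbours < 4, below threshold.
Round 4 — no new spreads; cascade stops.

no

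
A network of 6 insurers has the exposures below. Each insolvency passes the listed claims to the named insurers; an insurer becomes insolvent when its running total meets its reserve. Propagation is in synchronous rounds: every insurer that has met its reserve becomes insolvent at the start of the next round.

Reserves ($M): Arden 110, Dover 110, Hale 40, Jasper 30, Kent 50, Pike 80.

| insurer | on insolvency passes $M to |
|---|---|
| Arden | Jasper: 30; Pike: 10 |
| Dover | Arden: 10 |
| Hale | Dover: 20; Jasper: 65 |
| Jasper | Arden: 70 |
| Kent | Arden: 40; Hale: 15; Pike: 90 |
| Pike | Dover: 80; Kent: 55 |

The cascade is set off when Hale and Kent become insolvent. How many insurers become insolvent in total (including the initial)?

5

Round 1 — Hale, Kent become insolvent (initial).
  Arden: +40 → 40 < 110
  Dover: +20 → 20 < 110
  Jasper: +65 → 65 ≥ 30
  Pike: +90 → 90 ≥ 80
Round 2 — Jasper, Pike become insolvent.
  Arden: +70 → 110 ≥ 110
  Dover: +80 → 100 < 110
Round 3 — Arden becomes insolvent.
No further insolvencies.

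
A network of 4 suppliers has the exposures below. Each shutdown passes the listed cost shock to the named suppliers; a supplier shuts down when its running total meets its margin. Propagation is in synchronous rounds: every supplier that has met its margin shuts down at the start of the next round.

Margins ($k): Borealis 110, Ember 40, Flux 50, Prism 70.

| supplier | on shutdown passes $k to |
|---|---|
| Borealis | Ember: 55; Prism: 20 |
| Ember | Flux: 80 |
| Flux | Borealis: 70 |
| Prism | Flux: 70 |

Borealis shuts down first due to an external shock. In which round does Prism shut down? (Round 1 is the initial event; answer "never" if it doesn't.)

Round 1 — Borealis shuts down (initial).
  Ember: +55 → 55 ≥ 40
  Prism: +20 → 20 < 70
Round 2 — Ember shuts down.
  Flux: +80 → 80 ≥ 50
Round 3 — Flux shuts down.
No further shutdowns.

never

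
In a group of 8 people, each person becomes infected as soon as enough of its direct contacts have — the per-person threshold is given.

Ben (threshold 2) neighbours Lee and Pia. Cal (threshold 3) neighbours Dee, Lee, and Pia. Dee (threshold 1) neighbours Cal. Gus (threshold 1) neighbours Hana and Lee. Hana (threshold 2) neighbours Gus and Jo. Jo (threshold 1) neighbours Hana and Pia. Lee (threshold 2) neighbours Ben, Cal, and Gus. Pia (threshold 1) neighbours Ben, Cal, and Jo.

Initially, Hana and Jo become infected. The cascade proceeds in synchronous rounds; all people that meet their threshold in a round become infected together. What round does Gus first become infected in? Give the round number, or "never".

Round 1 — Hana, Jo become infected (initial).
Round 2 — checking thresholds:
  Gus: 1 of 2 neighbours ≥ 1, becomes infected.
  Pia: 1 of 3 neighbours ≥ 1, becomes infected.
Round 3 — no new infections; cascade stops.

2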